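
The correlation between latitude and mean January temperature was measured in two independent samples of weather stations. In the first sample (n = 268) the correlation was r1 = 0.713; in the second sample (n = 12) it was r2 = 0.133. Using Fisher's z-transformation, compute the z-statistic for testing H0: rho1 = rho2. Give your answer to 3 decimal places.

2.241

Fisher z-transforms: z1 = atanh(0.713) = 0.893260, z2 = atanh(0.133) = 0.133793; difference d = 0.759467
Var(d) = 1/265 + 1/9 = 0.0037736 + 0.1111111 = 0.1148847
z = d/√Var(d) = 0.759467 / √0.1148847 = 0.759467 / 0.338946 = 2.241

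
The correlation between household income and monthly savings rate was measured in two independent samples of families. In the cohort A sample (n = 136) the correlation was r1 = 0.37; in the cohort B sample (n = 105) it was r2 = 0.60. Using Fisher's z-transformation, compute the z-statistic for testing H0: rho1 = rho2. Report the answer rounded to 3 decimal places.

z1 = atanh(0.37) = 0.388423,  z2 = atanh(0.60) = 0.693147
SE = √(1/(n1−3) + 1/(n2−3)) = √(1/133 + 1/102) = √(0.0075188 + 0.0098039) = √0.0173227 = 0.131616
z = (z1 − z2)/SE = (0.388423 − 0.693147) / 0.131616 = -0.304724 / 0.131616 = -2.315

-2.315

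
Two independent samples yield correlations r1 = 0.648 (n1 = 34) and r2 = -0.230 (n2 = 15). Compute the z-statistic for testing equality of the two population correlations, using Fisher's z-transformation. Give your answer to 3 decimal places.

2.959

Fisher z-transforms: z1 = atanh(0.648) = 0.771843, z2 = atanh(-0.230) = -0.234189; difference d = 1.006032
Var(d) = 1/31 + 1/12 = 0.0322581 + 0.0833333 = 0.1155914
z = d/√Var(d) = 1.006032 / √0.1155914 = 1.006032 / 0.339987 = 2.959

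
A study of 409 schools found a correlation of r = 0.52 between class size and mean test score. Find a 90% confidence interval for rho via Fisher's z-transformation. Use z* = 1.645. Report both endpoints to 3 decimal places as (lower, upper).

(0.458, 0.577)

Fisher z: z_r = atanh(r) = ½·ln((1+0.52)/(1−0.52)) = 0.576340
SE(z) = 1/√(n−3) = 1/√406 = 0.049629
90% ⇒ z* = 1.645; margin = 1.645·0.049629 = 0.081640
CI on z-scale: (0.494700, 0.657980)
Back-transform: tanh(0.494700) = 0.457939, tanh(0.657980) = 0.577018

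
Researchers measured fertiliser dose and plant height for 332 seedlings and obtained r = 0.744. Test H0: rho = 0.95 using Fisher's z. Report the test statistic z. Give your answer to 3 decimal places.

-15.824

z_r = atanh(0.744) = 0.959380,  z_0 = atanh(0.95) = 1.831781
SE = 1/√(n−3) = 1/√329 = 0.055132
z = (z_r − z_0)/SE = (0.959380 − 1.831781) / 0.055132 = -0.872401 / 0.055132 = -15.824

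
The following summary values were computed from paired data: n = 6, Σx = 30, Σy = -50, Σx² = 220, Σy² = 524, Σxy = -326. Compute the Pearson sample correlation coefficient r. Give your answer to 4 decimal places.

-0.8768

Numerator: nΣxy − (Σx)(Σy) = 6·(-326) − (30)(-50) = -456
Denominator: √[(nΣx²−(Σx)²)(nΣy²−(Σy)²)]
  nΣx²−(Σx)² = 6·220 − 900 = 420;  nΣy²−(Σy)² = 6·524 − 2500 = 644
  √(420·644) = √270480 = 520.0769
r = -456 / 520.0769 = -0.8768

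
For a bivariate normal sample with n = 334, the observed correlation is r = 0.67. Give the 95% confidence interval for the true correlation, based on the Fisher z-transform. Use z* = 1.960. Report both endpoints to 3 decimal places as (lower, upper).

z_r = atanh(0.67) = 0.810743;  SE = 1/√(n−3) = 1/√331 = 0.054965
z-limits: 0.810743 ± 1.960·0.054965 = 0.810743 ± 0.107731 = [0.703012, 0.918474]
ρ-limits: (tanh 0.703012, tanh 0.918474) = (0.606, 0.725)

(0.606, 0.725)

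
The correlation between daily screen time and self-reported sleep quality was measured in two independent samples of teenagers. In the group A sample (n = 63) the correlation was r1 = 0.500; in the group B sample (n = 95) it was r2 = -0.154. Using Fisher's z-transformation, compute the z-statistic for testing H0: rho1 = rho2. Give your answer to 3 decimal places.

z1 = atanh(0.500) = 0.549306,  z2 = atanh(-0.154) = -0.155235
SE = √(1/(n1−3) + 1/(n2−3)) = √(1/60 + 1/92) = √(0.0166667 + 0.0108696) = √0.0275363 = 0.165941
z = (z1 − z2)/SE = (0.549306 − (-0.155235)) / 0.165941 = 0.704541 / 0.165941 = 4.246

4.246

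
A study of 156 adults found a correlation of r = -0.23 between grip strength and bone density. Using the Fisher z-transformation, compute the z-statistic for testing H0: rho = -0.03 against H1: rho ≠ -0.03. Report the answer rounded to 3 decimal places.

-2.526

Fisher z: atanh(-0.23) = -0.234189, atanh(-0.03) = -0.030009
z = (z_r − z_0)·√(n−3) = (-0.234189 − (-0.030009))·√153 = -0.204180 · 12.369317 = -2.526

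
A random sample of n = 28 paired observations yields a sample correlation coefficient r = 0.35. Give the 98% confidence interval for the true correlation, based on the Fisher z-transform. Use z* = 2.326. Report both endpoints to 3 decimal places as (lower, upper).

Fisher z: z_r = atanh(r) = ½·ln((1+0.35)/(1−0.35)) = 0.365444
SE(z) = 1/√(n−3) = 1/√25 = 0.200000
98% ⇒ z* = 2.326; margin = 2.326·0.200000 = 0.465200
CI on z-scale: (-0.099756, 0.830644)
Back-transform: tanh(-0.099756) = -0.099426, tanh(0.830644) = 0.680822

(-0.099, 0.681)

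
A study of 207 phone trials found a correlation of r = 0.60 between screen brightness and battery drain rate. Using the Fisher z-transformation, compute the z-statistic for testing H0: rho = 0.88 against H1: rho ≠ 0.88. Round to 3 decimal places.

Fisher z: atanh(0.60) = 0.693147, atanh(0.88) = 1.375768
z = (z_r − z_0)·√(n−3) = (0.693147 − 1.375768)·√204 = -0.682621 · 14.282857 = -9.750

-9.750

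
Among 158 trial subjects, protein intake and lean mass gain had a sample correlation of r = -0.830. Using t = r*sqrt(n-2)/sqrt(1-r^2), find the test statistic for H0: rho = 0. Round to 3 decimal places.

t = r·√(n−2) / √(1−r²) with r = -0.830, n = 158
  = -0.830·√156 / √(1 − 0.688900)
  = -0.830·12.489996 / 0.557763
  = -10.366697 / 0.557763 = -18.586

-18.586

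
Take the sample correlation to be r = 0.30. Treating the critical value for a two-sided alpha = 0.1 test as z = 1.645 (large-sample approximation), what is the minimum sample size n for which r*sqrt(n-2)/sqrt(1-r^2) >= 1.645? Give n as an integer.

30

Need r·√(n−2)/√(1−r²) ≥ 1.645
√(n−2) ≥ 1.645·√(1−0.0900) / 0.30 = 1.645·0.953939 / 0.30 = 5.2308
n−2 ≥ 27.3613  ⇒  n ≥ 29.3613
Smallest integer n = 30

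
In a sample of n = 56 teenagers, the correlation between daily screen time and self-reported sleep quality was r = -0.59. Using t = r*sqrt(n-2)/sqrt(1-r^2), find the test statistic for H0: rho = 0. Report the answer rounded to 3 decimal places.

1 − r² = 1 − 0.3481 = 0.6519;  √(1−r²) = 0.807403
√(n−2) = √54 = 7.348469
t = r·√(n−2)/√(1−r²) = -0.59 · 7.348469 / 0.807403 = -5.370

-5.370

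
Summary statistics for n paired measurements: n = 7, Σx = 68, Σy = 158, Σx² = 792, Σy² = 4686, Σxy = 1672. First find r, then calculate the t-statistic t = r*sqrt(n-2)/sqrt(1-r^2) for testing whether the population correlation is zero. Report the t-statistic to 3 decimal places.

0.856

Numerator: nΣxy − (Σx)(Σy) = 7·1672 − (68)(158) = 960
Denominator: √[(nΣx²−(Σx)²)(nΣy²−(Σy)²)]
  nΣx²−(Σx)² = 7·792 − 4624 = 920;  nΣy²−(Σy)² = 7·4686 − 24964 = 7838
  √(920·7838) = √7210960 = 2685.3231
r = 960 / 2685.3231 = 0.3575
t = r·√(n−2)/√(1−r²) = 0.3575·√5 / √(1−0.127806) = 0.799394 / 0.933913 = 0.856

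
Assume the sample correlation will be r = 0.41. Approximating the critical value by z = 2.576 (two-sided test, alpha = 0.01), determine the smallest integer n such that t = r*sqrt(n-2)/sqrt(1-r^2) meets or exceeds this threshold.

r√(n−2)/√(1−r²) ≥ 2.576  ⇔  n−2 ≥ (2.576)²·(1−r²)/r²
(1−r²)/r² = (1−0.1681)/0.1681 = 4.9488
n ≥ 2 + 6.635776·4.9488 = 2 + 32.8391 = 34.8391
⌈34.8391⌉ = 35

35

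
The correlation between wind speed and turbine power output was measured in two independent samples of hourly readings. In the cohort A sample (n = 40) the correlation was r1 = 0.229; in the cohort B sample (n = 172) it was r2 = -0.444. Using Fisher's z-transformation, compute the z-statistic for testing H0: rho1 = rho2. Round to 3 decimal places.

3.914

z1 = atanh(0.229) = 0.233134,  z2 = atanh(-0.444) = -0.477202
SE = √(1/(n1−3) + 1/(n2−3)) = √(1/37 + 1/169) = √(0.0270270 + 0.0059172) = √0.0329442 = 0.181505
z = (z1 − z2)/SE = (0.233134 − (-0.477202)) / 0.181505 = 0.710336 / 0.181505 = 3.914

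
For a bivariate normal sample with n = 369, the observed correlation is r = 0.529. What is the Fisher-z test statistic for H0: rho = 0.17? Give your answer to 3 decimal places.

z_r = atanh(0.529) = 0.588756,  z_0 = atanh(0.17) = 0.171667
SE = 1/√(n−3) = 1/√366 = 0.052271
z = (z_r − z_0)/SE = (0.588756 − 0.171667) / 0.052271 = 0.417089 / 0.052271 = 7.979

7.979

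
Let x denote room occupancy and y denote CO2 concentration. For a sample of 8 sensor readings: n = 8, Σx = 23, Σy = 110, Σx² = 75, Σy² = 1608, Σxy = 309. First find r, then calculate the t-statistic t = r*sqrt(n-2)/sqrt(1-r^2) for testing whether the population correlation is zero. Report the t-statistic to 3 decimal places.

S_xy = nΣxy − ΣxΣy = 8·309 − 23·110 = 2472 − 2530 = -58
S_xx = nΣx² − (Σx)² = 8·75 − 23² = 600 − 529 = 71
S_yy = nΣy² − (Σy)² = 8·1608 − 110² = 12864 − 12100 = 764
r = S_xy / √(S_xx·S_yy) = -58 / √(71·764) = -58 / √54244 = -58 / 232.9034 = -0.2490
t = r·√(n−2)/√(1−r²) = -0.2490·√6 / √(1−0.062001) = -0.609923 / 0.968503 = -0.630

-0.630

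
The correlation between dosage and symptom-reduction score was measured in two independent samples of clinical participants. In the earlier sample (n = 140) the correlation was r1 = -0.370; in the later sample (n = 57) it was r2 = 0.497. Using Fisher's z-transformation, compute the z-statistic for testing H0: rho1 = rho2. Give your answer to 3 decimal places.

z1 = atanh(-0.370) = -0.388423,  z2 = atanh(0.497) = 0.545314
SE = √(1/(n1−3) + 1/(n2−3)) = √(1/137 + 1/54) = √(0.0072993 + 0.0185185) = √0.0258178 = 0.160679
z = (z1 − z2)/SE = (-0.388423 − 0.545314) / 0.160679 = -0.933737 / 0.160679 = -5.811

-5.811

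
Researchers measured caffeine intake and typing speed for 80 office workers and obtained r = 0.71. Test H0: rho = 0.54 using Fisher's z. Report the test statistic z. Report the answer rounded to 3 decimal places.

2.484

Fisher z: atanh(0.71) = 0.887184, atanh(0.54) = 0.604156
z = (z_r − z_0)·√(n−3) = (0.887184 − 0.604156)·√77 = 0.283028 · 8.774964 = 2.484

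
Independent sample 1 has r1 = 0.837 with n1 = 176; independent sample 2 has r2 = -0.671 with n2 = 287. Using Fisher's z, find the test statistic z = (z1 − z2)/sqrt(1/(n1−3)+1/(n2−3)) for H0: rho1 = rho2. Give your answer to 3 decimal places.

20.982

z1 = atanh(0.837) = 1.211069,  z2 = atanh(-0.671) = -0.812560
SE = √(1/(n1−3) + 1/(n2−3)) = √(1/173 + 1/284) = √(0.0057803 + 0.0035211) = √0.0093014 = 0.096444
z = (z1 − z2)/SE = (1.211069 − (-0.812560)) / 0.096444 = 2.023629 / 0.096444 = 20.982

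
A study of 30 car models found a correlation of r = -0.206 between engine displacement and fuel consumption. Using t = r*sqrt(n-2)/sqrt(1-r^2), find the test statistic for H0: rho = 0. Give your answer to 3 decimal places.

t = r·√(n−2) / √(1−r²) with r = -0.206, n = 30
  = -0.206·√28 / √(1 − 0.042436)
  = -0.206·5.291503 / 0.978552
  = -1.090050 / 0.978552 = -1.114

-1.114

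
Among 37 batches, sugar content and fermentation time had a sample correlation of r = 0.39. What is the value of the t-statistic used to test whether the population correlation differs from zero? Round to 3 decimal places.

t = r·√(n−2) / √(1−r²) with r = 0.39, n = 37
  = 0.39·√35 / √(1 − 0.1521)
  = 0.39·5.916080 / 0.920815
  = 2.307271 / 0.920815 = 2.506

2.506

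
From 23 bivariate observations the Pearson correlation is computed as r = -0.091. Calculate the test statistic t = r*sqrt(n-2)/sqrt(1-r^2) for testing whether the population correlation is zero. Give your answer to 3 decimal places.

t = r·√(n−2) / √(1−r²) with r = -0.091, n = 23
  = -0.091·√21 / √(1 − 0.008281)
  = -0.091·4.582576 / 0.995851
  = -0.417014 / 0.995851 = -0.419

-0.419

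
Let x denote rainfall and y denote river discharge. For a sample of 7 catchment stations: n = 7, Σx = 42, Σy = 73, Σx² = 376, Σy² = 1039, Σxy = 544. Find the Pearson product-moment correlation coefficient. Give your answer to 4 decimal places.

S_xy = nΣxy − ΣxΣy = 7·544 − 42·73 = 3808 − 3066 = 742
S_xx = nΣx² − (Σx)² = 7·376 − 42² = 2632 − 1764 = 868
S_yy = nΣy² − (Σy)² = 7·1039 − 73² = 7273 − 5329 = 1944
r = S_xy / √(S_xx·S_yy) = 742 / √(868·1944) = 742 / √1687392 = 742 / 1298.9965 = 0.5712

0.5712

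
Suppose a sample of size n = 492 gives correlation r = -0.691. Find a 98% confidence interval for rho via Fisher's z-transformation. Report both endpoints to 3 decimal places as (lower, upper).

(-0.742, -0.632)

Fisher z: z_r = atanh(r) = ½·ln((1+(-0.691))/(1−(-0.691))) = -0.849867
SE(z) = 1/√(n−3) = 1/√489 = 0.045222
98% ⇒ z* = 2.326; margin = 2.326·0.045222 = 0.105186
CI on z-scale: (-0.955053, -0.744681)
Back-transform: tanh(-0.955053) = -0.742062, tanh(-0.744681) = -0.631965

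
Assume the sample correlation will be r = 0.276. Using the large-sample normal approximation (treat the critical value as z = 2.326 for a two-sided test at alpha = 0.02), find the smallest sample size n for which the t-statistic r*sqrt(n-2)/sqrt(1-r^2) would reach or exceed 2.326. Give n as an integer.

Need r·√(n−2)/√(1−r²) ≥ 2.326
√(n−2) ≥ 2.326·√(1−0.076176) / 0.276 = 2.326·0.961158 / 0.276 = 8.1002
n−2 ≥ 65.6132  ⇒  n ≥ 67.6132
Smallest integer n = 68

68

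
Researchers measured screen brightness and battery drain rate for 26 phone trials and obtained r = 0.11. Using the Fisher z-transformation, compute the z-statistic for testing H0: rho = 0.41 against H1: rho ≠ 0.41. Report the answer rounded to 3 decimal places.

-1.559

z_r = atanh(0.11) = 0.110447,  z_0 = atanh(0.41) = 0.435611
SE = 1/√(n−3) = 1/√23 = 0.208514
z = (z_r − z_0)/SE = (0.110447 − 0.435611) / 0.208514 = -0.325164 / 0.208514 = -1.559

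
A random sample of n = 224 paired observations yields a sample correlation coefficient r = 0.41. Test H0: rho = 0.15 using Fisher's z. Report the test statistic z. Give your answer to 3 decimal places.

z_r = atanh(0.41) = 0.435611,  z_0 = atanh(0.15) = 0.151140
SE = 1/√(n−3) = 1/√221 = 0.067267
z = (z_r − z_0)/SE = (0.435611 − 0.151140) / 0.067267 = 0.284471 / 0.067267 = 4.229

4.229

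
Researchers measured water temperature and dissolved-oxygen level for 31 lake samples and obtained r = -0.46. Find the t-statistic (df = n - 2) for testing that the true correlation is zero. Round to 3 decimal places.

1 − r² = 1 − 0.2116 = 0.7884;  √(1−r²) = 0.887919
√(n−2) = √29 = 5.385165
t = r·√(n−2)/√(1−r²) = -0.46 · 5.385165 / 0.887919 = -2.790

-2.790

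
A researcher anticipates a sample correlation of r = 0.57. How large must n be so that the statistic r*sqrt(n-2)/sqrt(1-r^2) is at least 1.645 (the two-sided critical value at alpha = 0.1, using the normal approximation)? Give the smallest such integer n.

r√(n−2)/√(1−r²) ≥ 1.645  ⇔  n−2 ≥ (1.645)²·(1−r²)/r²
(1−r²)/r² = (1−0.3249)/0.3249 = 2.0779
n ≥ 2 + 2.706025·2.0779 = 2 + 5.6228 = 7.6228
⌈7.6228⌉ = 8

8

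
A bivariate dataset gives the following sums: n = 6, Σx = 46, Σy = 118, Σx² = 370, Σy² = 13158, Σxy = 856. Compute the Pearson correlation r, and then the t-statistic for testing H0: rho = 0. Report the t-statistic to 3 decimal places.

Numerator: nΣxy − (Σx)(Σy) = 6·856 − (46)(118) = -292
Denominator: √[(nΣx²−(Σx)²)(nΣy²−(Σy)²)]
  nΣx²−(Σx)² = 6·370 − 2116 = 104;  nΣy²−(Σy)² = 6·13158 − 13924 = 65024
  √(104·65024) = √6762496 = 2600.4800
r = -292 / 2600.4800 = -0.1123
t = r·√(n−2)/√(1−r²) = -0.1123·√4 / √(1−0.012611) = -0.224600 / 0.993674 = -0.226

-0.226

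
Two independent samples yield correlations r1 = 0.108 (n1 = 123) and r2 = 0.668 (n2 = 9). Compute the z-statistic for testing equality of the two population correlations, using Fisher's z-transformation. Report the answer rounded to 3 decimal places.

z1 = atanh(0.108) = 0.108423,  z2 = atanh(0.668) = 0.807123
SE = √(1/(n1−3) + 1/(n2−3)) = √(1/120 + 1/6) = √(0.0083333 + 0.1666667) = √0.1750000 = 0.418330
z = (z1 − z2)/SE = (0.108423 − 0.807123) / 0.418330 = -0.698700 / 0.418330 = -1.670

-1.670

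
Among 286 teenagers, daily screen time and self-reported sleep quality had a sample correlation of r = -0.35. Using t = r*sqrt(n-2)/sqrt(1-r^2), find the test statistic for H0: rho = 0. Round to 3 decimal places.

-6.297

1 − r² = 1 − 0.1225 = 0.8775;  √(1−r²) = 0.936750
√(n−2) = √284 = 16.852300
t = r·√(n−2)/√(1−r²) = -0.35 · 16.852300 / 0.936750 = -6.297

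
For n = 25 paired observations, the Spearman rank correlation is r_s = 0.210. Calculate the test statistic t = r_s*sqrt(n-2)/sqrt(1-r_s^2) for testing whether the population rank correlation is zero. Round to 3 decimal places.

1.030

t = r_s·√(n−2) / √(1−r_s²) with r_s = 0.210, n = 25
  = 0.210·√23 / √(1 − 0.044100)
  = 0.210·4.795832 / 0.977701
  = 1.007125 / 0.977701 = 1.030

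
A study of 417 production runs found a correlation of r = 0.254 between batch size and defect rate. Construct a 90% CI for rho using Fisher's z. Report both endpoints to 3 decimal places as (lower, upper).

(0.177, 0.328)

Fisher z: z_r = atanh(r) = ½·ln((1+0.254)/(1−0.254)) = 0.259684
SE(z) = 1/√(n−3) = 1/√414 = 0.049147
90% ⇒ z* = 1.645; margin = 1.645·0.049147 = 0.080847
CI on z-scale: (0.178837, 0.340531)
Back-transform: tanh(0.178837) = 0.176955, tanh(0.340531) = 0.327951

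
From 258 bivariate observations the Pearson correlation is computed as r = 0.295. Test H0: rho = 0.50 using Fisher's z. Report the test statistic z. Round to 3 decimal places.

Fisher z: atanh(0.295) = 0.304034, atanh(0.50) = 0.549306
z = (z_r − z_0)·√(n−3) = (0.304034 − 0.549306)·√255 = -0.245272 · 15.968719 = -3.917

-3.917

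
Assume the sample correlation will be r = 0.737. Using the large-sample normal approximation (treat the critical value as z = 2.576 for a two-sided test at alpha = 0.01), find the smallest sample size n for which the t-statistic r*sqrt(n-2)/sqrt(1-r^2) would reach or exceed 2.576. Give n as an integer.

8

r√(n−2)/√(1−r²) ≥ 2.576  ⇔  n−2 ≥ (2.576)²·(1−r²)/r²
(1−r²)/r² = (1−0.543169)/0.543169 = 0.8410
n ≥ 2 + 6.635776·0.8410 = 2 + 5.5807 = 7.5807
⌈7.5807⌉ = 8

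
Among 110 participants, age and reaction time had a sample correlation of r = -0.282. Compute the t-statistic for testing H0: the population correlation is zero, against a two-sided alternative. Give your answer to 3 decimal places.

-3.055

1 − r² = 1 − 0.079524 = 0.920476;  √(1−r²) = 0.959414
√(n−2) = √108 = 10.392305
t = r·√(n−2)/√(1−r²) = -0.282 · 10.392305 / 0.959414 = -3.055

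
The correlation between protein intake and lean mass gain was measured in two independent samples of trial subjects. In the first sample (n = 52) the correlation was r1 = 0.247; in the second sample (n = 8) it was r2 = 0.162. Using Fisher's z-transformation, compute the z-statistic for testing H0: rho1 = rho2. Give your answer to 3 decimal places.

Fisher z-transforms: z1 = atanh(0.247) = 0.252215, z2 = atanh(0.162) = 0.163440; difference d = 0.088775
Var(d) = 1/49 + 1/5 = 0.0204082 + 0.2000000 = 0.2204082
z = d/√Var(d) = 0.088775 / √0.2204082 = 0.088775 / 0.469477 = 0.189

0.189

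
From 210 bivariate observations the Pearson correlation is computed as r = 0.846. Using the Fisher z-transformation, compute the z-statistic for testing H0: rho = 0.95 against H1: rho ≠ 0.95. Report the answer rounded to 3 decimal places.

z_r = atanh(0.846) = 1.241912,  z_0 = atanh(0.95) = 1.831781
SE = 1/√(n−3) = 1/√207 = 0.069505
z = (z_r − z_0)/SE = (1.241912 − 1.831781) / 0.069505 = -0.589869 / 0.069505 = -8.487

-8.487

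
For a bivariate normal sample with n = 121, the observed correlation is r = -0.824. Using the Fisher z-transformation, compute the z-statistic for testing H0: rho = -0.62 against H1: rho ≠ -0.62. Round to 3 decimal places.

-4.825

Fisher z: atanh(-0.824) = -1.169152, atanh(-0.62) = -0.725005
z = (z_r − z_0)·√(n−3) = (-1.169152 − (-0.725005))·√118 = -0.444147 · 10.862780 = -4.825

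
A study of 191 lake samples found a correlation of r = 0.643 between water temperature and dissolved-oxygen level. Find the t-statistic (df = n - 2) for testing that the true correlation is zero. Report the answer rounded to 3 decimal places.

1 − r² = 1 − 0.413449 = 0.586551;  √(1−r²) = 0.765866
√(n−2) = √189 = 13.747727
t = r·√(n−2)/√(1−r²) = 0.643 · 13.747727 / 0.765866 = 11.542

11.542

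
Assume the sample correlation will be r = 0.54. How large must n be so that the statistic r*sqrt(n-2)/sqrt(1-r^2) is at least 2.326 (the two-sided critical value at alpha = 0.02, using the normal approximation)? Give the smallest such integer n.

16

r√(n−2)/√(1−r²) ≥ 2.326  ⇔  n−2 ≥ (2.326)²·(1−r²)/r²
(1−r²)/r² = (1−0.2916)/0.2916 = 2.4294
n ≥ 2 + 5.410276·2.4294 = 2 + 13.1437 = 15.1437
⌈15.1437⌉ = 16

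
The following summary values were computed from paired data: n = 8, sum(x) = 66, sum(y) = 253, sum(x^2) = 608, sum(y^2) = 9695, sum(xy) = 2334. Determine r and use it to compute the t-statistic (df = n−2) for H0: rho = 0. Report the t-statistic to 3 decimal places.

2.798

Numerator: nΣxy − (Σx)(Σy) = 8·2334 − (66)(253) = 1974
Denominator: √[(nΣx²−(Σx)²)(nΣy²−(Σy)²)]
  nΣx²−(Σx)² = 8·608 − 4356 = 508;  nΣy²−(Σy)² = 8·9695 − 64009 = 13551
  √(508·13551) = √6883908 = 2623.7203
r = 1974 / 2623.7203 = 0.7524
t = r·√(n−2)/√(1−r²) = 0.7524·√6 / √(1−0.566106) = 1.842996 / 0.658706 = 2.798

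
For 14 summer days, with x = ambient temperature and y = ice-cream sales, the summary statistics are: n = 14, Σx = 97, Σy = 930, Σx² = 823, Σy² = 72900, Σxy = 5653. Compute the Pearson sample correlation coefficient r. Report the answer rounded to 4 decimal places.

-0.6102

S_xy = nΣxy − ΣxΣy = 14·5653 − 97·930 = 79142 − 90210 = -11068
S_xx = nΣx² − (Σx)² = 14·823 − 97² = 11522 − 9409 = 2113
S_yy = nΣy² − (Σy)² = 14·72900 − 930² = 1020600 − 864900 = 155700
r = S_xy / √(S_xx·S_yy) = -11068 / √(2113·155700) = -11068 / √328994100 = -11068 / 18138.1945 = -0.6102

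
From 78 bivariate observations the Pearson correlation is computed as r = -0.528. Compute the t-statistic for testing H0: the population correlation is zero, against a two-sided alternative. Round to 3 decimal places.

t = r·√(n−2) / √(1−r²) with r = -0.528, n = 78
  = -0.528·√76 / √(1 − 0.278784)
  = -0.528·8.717798 / 0.849244
  = -4.602997 / 0.849244 = -5.420

-5.420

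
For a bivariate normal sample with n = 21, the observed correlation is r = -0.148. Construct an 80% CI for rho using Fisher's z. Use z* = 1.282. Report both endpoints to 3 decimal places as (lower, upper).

(-0.423, 0.152)

Fisher z: z_r = atanh(r) = ½·ln((1+(-0.148))/(1−(-0.148))) = -0.149095
SE(z) = 1/√(n−3) = 1/√18 = 0.235702
80% ⇒ z* = 1.282; margin = 1.282·0.235702 = 0.302170
CI on z-scale: (-0.451265, 0.153075)
Back-transform: tanh(-0.451265) = -0.422938, tanh(0.153075) = 0.151890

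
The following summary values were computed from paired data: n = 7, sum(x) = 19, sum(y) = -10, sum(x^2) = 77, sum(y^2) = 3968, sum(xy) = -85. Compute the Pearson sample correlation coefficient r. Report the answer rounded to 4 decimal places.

-0.1825

S_xy = nΣxy − ΣxΣy = 7·(-85) − 19·(-10) = -595 − (-190) = -405
S_xx = nΣx² − (Σx)² = 7·77 − 19² = 539 − 361 = 178
S_yy = nΣy² − (Σy)² = 7·3968 − (-10)² = 27776 − 100 = 27676
r = S_xy / √(S_xx·S_yy) = -405 / √(178·27676) = -405 / √4926328 = -405 / 2219.5333 = -0.1825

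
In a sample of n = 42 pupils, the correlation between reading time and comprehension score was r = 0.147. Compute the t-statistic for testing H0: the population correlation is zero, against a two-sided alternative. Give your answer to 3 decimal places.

0.940

t = r·√(n−2) / √(1−r²) with r = 0.147, n = 42
  = 0.147·√40 / √(1 − 0.021609)
  = 0.147·6.324555 / 0.989136
  = 0.929710 / 0.989136 = 0.940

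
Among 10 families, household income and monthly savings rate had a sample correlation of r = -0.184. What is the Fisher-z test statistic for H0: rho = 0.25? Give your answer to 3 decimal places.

-1.168

z_r = atanh(-0.184) = -0.186120,  z_0 = atanh(0.25) = 0.255413
SE = 1/√(n−3) = 1/√7 = 0.377964
z = (z_r − z_0)/SE = (-0.186120 − 0.255413) / 0.377964 = -0.441533 / 0.377964 = -1.168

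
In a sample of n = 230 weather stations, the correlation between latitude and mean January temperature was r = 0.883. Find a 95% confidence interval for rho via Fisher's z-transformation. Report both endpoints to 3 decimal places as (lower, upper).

z_r = atanh(0.883) = 1.389224;  SE = 1/√(n−3) = 1/√227 = 0.066372
z-limits: 1.389224 ± 1.960·0.066372 = 1.389224 ± 0.130089 = [1.259135, 1.519313]
ρ-limits: (tanh 1.259135, tanh 1.519313) = (0.851, 0.909)

(0.851, 0.909)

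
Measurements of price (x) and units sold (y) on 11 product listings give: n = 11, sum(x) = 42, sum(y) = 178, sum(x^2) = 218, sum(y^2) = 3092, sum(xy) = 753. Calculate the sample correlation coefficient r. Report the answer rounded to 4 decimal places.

S_xy = nΣxy − ΣxΣy = 11·753 − 42·178 = 8283 − 7476 = 807
S_xx = nΣx² − (Σx)² = 11·218 − 42² = 2398 − 1764 = 634
S_yy = nΣy² − (Σy)² = 11·3092 − 178² = 34012 − 31684 = 2328
r = S_xy / √(S_xx·S_yy) = 807 / √(634·2328) = 807 / √1475952 = 807 / 1214.8876 = 0.6643

0.6643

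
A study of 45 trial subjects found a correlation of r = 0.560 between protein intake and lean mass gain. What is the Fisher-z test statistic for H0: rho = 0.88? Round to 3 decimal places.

z_r = atanh(0.560) = 0.632833,  z_0 = atanh(0.88) = 1.375768
SE = 1/√(n−3) = 1/√42 = 0.154303
z = (z_r − z_0)/SE = (0.632833 − 1.375768) / 0.154303 = -0.742935 / 0.154303 = -4.815

-4.815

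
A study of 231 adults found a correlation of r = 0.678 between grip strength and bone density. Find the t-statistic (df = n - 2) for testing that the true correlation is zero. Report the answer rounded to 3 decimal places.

13.958

1 − r² = 1 − 0.459684 = 0.540316;  √(1−r²) = 0.735062
√(n−2) = √229 = 15.132746
t = r·√(n−2)/√(1−r²) = 0.678 · 15.132746 / 0.735062 = 13.958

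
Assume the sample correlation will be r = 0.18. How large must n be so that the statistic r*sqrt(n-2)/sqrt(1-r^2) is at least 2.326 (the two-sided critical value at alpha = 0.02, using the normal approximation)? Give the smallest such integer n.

r√(n−2)/√(1−r²) ≥ 2.326  ⇔  n−2 ≥ (2.326)²·(1−r²)/r²
(1−r²)/r² = (1−0.0324)/0.0324 = 29.8642
n ≥ 2 + 5.410276·29.8642 = 2 + 161.5736 = 163.5736
⌈163.5736⌉ = 164

164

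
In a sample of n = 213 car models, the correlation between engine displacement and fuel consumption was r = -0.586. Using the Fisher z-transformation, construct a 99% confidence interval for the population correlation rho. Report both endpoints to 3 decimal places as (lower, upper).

z_r = atanh(-0.586) = -0.671552;  SE = 1/√(n−3) = 1/√210 = 0.069007
z-limits: -0.671552 ± 2.576·0.069007 = -0.671552 ± 0.177762 = [-0.849314, -0.493790]
ρ-limits: (tanh -0.849314, tanh -0.493790) = (-0.691, -0.457)

(-0.691, -0.457)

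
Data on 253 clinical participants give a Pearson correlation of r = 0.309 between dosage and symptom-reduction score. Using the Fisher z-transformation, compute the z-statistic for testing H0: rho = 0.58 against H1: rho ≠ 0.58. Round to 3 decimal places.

-5.424

Fisher z: atanh(0.309) = 0.319439, atanh(0.58) = 0.662463
z = (z_r − z_0)·√(n−3) = (0.319439 − 0.662463)·√250 = -0.343024 · 15.811388 = -5.424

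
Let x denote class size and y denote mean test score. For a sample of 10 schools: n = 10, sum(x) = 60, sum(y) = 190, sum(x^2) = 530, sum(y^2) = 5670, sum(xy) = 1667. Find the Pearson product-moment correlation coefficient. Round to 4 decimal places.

0.8905

Numerator: nΣxy − (Σx)(Σy) = 10·1667 − (60)(190) = 5270
Denominator: √[(nΣx²−(Σx)²)(nΣy²−(Σy)²)]
  nΣx²−(Σx)² = 10·530 − 3600 = 1700;  nΣy²−(Σy)² = 10·5670 − 36100 = 20600
  √(1700·20600) = √35020000 = 5917.7699
r = 5270 / 5917.7699 = 0.8905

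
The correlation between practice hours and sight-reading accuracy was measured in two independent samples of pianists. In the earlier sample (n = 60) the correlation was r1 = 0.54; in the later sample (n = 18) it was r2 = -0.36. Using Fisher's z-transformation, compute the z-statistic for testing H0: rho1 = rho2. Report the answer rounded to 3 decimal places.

z1 = atanh(0.54) = 0.604156,  z2 = atanh(-0.36) = -0.376886
SE = √(1/(n1−3) + 1/(n2−3)) = √(1/57 + 1/15) = √(0.0175439 + 0.0666667) = √0.0842106 = 0.290191
z = (z1 − z2)/SE = (0.604156 − (-0.376886)) / 0.290191 = 0.981042 / 0.290191 = 3.381

3.381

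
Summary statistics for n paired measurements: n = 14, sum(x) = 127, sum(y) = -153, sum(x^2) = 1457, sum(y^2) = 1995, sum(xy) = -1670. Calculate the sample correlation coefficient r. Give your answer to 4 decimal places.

Numerator: nΣxy − (Σx)(Σy) = 14·(-1670) − (127)(-153) = -3949
Denominator: √[(nΣx²−(Σx)²)(nΣy²−(Σy)²)]
  nΣx²−(Σx)² = 14·1457 − 16129 = 4269;  nΣy²−(Σy)² = 14·1995 − 23409 = 4521
  √(4269·4521) = √19300149 = 4393.1935
r = -3949 / 4393.1935 = -0.8989

-0.8989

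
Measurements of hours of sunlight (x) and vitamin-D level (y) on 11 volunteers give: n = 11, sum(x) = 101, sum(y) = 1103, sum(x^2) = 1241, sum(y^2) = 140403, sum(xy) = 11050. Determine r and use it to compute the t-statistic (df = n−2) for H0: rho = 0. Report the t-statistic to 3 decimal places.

0.949

S_xy = nΣxy − ΣxΣy = 11·11050 − 101·1103 = 121550 − 111403 = 10147
S_xx = nΣx² − (Σx)² = 11·1241 − 101² = 13651 − 10201 = 3450
S_yy = nΣy² − (Σy)² = 11·140403 − 1103² = 1544433 − 1216609 = 327824
r = S_xy / √(S_xx·S_yy) = 10147 / √(3450·327824) = 10147 / √1130992800 = 10147 / 33630.2364 = 0.3017
t = r·√(n−2)/√(1−r²) = 0.3017·√9 / √(1−0.091023) = 0.905100 / 0.953403 = 0.949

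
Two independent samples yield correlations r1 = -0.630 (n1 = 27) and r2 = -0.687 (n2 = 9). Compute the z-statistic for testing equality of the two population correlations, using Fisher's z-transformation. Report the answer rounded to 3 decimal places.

z1 = atanh(-0.630) = -0.741416,  z2 = atanh(-0.687) = -0.842252
SE = √(1/(n1−3) + 1/(n2−3)) = √(1/24 + 1/6) = √(0.0416667 + 0.1666667) = √0.2083334 = 0.456436
z = (z1 − z2)/SE = (-0.741416 − (-0.842252)) / 0.456436 = 0.100836 / 0.456436 = 0.221

0.221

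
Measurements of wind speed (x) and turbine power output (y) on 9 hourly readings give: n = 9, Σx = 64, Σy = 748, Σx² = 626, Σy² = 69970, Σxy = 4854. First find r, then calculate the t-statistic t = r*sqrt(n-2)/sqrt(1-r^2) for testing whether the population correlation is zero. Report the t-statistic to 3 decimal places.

-1.164

Numerator: nΣxy − (Σx)(Σy) = 9·4854 − (64)(748) = -4186
Denominator: √[(nΣx²−(Σx)²)(nΣy²−(Σy)²)]
  nΣx²−(Σx)² = 9·626 − 4096 = 1538;  nΣy²−(Σy)² = 9·69970 − 559504 = 70226
  √(1538·70226) = √108007588 = 10392.6699
r = -4186 / 10392.6699 = -0.4028
t = r·√(n−2)/√(1−r²) = -0.4028·√7 / √(1−0.162248) = -1.065709 / 0.915288 = -1.164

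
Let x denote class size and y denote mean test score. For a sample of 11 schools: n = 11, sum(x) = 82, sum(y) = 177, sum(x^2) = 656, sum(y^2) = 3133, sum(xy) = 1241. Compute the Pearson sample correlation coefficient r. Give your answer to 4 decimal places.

-0.6950

Numerator: nΣxy − (Σx)(Σy) = 11·1241 − (82)(177) = -863
Denominator: √[(nΣx²−(Σx)²)(nΣy²−(Σy)²)]
  nΣx²−(Σx)² = 11·656 − 6724 = 492;  nΣy²−(Σy)² = 11·3133 − 31329 = 3134
  √(492·3134) = √1541928 = 1241.7439
r = -863 / 1241.7439 = -0.6950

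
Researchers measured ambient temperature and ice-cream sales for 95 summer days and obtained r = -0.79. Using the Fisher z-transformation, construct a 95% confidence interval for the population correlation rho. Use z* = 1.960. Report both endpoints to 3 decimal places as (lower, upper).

z_r = atanh(-0.79) = -1.071432;  SE = 1/√(n−3) = 1/√92 = 0.104257
z-limits: -1.071432 ± 1.960·0.104257 = -1.071432 ± 0.204344 = [-1.275776, -0.867088]
ρ-limits: (tanh -1.275776, tanh -0.867088) = (-0.855, -0.700)

(-0.855, -0.700)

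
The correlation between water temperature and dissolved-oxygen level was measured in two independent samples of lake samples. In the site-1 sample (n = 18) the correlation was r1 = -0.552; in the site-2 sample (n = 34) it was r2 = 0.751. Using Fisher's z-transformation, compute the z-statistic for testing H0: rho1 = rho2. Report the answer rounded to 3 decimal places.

z1 = atanh(-0.552) = -0.621253,  z2 = atanh(0.751) = 0.975245
SE = √(1/(n1−3) + 1/(n2−3)) = √(1/15 + 1/31) = √(0.0666667 + 0.0322581) = √0.0989248 = 0.314523
z = (z1 − z2)/SE = (-0.621253 − 0.975245) / 0.314523 = -1.596498 / 0.314523 = -5.076

-5.076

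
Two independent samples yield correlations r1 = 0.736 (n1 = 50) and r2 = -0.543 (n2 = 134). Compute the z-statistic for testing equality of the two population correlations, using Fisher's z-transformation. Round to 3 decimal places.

Fisher z-transforms: z1 = atanh(0.736) = 0.941695, z2 = atanh(-0.543) = -0.608400; difference d = 1.550095
Var(d) = 1/47 + 1/131 = 0.0212766 + 0.0076336 = 0.0289102
z = d/√Var(d) = 1.550095 / √0.0289102 = 1.550095 / 0.170030 = 9.117

9.117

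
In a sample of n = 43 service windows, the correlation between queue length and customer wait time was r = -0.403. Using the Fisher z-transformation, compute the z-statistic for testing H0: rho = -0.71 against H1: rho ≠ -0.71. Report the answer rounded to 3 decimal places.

z_r = atanh(-0.403) = -0.427225,  z_0 = atanh(-0.71) = -0.887184
SE = 1/√(n−3) = 1/√40 = 0.158114
z = (z_r − z_0)/SE = (-0.427225 − (-0.887184)) / 0.158114 = 0.459959 / 0.158114 = 2.909

2.909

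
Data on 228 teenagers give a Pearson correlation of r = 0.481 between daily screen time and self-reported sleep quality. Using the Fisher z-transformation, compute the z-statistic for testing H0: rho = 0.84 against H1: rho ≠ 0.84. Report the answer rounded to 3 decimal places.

z_r = atanh(0.481) = 0.524284,  z_0 = atanh(0.84) = 1.221174
SE = 1/√(n−3) = 1/√225 = 0.066667
z = (z_r − z_0)/SE = (0.524284 − 1.221174) / 0.066667 = -0.696890 / 0.066667 = -10.453

-10.453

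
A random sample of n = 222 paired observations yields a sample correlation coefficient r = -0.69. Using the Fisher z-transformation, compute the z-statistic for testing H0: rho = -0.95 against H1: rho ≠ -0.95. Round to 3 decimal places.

14.559

Fisher z: atanh(-0.69) = -0.847956, atanh(-0.95) = -1.831781
z = (z_r − z_0)·√(n−3) = (-0.847956 − (-1.831781))·√219 = 0.983825 · 14.798649 = 14.559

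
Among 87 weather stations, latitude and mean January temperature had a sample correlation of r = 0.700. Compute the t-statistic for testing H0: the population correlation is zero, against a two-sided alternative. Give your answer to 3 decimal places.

9.037

t = r·√(n−2) / √(1−r²) with r = 0.700, n = 87
  = 0.700·√85 / √(1 − 0.490000)
  = 0.700·9.219544 / 0.714143
  = 6.453681 / 0.714143 = 9.037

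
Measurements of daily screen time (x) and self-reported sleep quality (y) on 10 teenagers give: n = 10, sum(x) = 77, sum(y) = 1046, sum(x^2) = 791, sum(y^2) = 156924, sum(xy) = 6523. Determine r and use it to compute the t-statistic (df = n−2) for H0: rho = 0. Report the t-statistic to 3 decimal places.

-1.629

S_xy = nΣxy − ΣxΣy = 10·6523 − 77·1046 = 65230 − 80542 = -15312
S_xx = nΣx² − (Σx)² = 10·791 − 77² = 7910 − 5929 = 1981
S_yy = nΣy² − (Σy)² = 10·156924 − 1046² = 1569240 − 1094116 = 475124
r = S_xy / √(S_xx·S_yy) = -15312 / √(1981·475124) = -15312 / √941220644 = -15312 / 30679.3195 = -0.4991
t = r·√(n−2)/√(1−r²) = -0.4991·√8 / √(1−0.249101) = -1.411668 / 0.866544 = -1.629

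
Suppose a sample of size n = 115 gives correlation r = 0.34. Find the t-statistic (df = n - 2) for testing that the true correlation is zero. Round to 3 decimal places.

1 − r² = 1 − 0.1156 = 0.8844;  √(1−r²) = 0.940425
√(n−2) = √113 = 10.630146
t = r·√(n−2)/√(1−r²) = 0.34 · 10.630146 / 0.940425 = 3.843

3.843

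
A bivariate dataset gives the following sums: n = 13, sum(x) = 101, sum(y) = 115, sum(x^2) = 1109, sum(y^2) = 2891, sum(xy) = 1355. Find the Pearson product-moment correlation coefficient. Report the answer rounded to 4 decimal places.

0.5921

Numerator: nΣxy − (Σx)(Σy) = 13·1355 − (101)(115) = 6000
Denominator: √[(nΣx²−(Σx)²)(nΣy²−(Σy)²)]
  nΣx²−(Σx)² = 13·1109 − 10201 = 4216;  nΣy²−(Σy)² = 13·2891 − 13225 = 24358
  √(4216·24358) = √102693328 = 10133.7717
r = 6000 / 10133.7717 = 0.5921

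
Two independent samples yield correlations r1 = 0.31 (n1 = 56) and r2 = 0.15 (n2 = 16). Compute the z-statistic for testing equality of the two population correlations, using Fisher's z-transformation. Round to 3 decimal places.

Fisher z-transforms: z1 = atanh(0.31) = 0.320545, z2 = atanh(0.15) = 0.151140; difference d = 0.169405
Var(d) = 1/53 + 1/13 = 0.0188679 + 0.0769231 = 0.0957910
z = d/√Var(d) = 0.169405 / √0.0957910 = 0.169405 / 0.309501 = 0.547

0.547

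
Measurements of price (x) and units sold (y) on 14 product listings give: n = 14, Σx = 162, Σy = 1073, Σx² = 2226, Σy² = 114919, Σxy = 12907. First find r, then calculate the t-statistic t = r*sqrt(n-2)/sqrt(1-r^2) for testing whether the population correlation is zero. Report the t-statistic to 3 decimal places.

0.507

S_xy = nΣxy − ΣxΣy = 14·12907 − 162·1073 = 180698 − 173826 = 6872
S_xx = nΣx² − (Σx)² = 14·2226 − 162² = 31164 − 26244 = 4920
S_yy = nΣy² − (Σy)² = 14·114919 − 1073² = 1608866 − 1151329 = 457537
r = S_xy / √(S_xx·S_yy) = 6872 / √(4920·457537) = 6872 / √2251082040 = 6872 / 47445.5692 = 0.1448
t = r·√(n−2)/√(1−r²) = 0.1448·√12 / √(1−0.020967) = 0.501602 / 0.989461 = 0.507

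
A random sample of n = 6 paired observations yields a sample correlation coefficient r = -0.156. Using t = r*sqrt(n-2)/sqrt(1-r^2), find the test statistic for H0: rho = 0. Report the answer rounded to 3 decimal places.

t = r·√(n−2) / √(1−r²) with r = -0.156, n = 6
  = -0.156·√4 / √(1 − 0.024336)
  = -0.156·2.000000 / 0.987757
  = -0.312000 / 0.987757 = -0.316

-0.316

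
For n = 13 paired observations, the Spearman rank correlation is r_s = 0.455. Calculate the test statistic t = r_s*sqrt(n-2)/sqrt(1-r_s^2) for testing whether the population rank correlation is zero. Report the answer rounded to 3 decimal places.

t = r_s·√(n−2) / √(1−r_s²) with r_s = 0.455, n = 13
  = 0.455·√11 / √(1 − 0.207025)
  = 0.455·3.316625 / 0.890491
  = 1.509064 / 0.890491 = 1.695

1.695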